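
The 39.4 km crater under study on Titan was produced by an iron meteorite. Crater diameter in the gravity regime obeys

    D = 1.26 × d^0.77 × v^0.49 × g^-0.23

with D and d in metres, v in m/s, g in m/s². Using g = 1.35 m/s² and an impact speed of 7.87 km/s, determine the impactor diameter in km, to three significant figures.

d ≈ 2.50 km

Rearranging for d: d = [D / (1.26 · 7870^0.49 · 1.35^-0.23)]^(1/0.77).
D = 39400 m.
7870^0.49 = 81.10
1.35^-0.23 = 0.9333
Denominator = 1.26 × 81.10 × 0.9333 = 95.37
D / 95.37 = 39400 / 95.37 = 413.1
d = 413.1^(1/0.77) = 413.1^1.2987 = 2497 m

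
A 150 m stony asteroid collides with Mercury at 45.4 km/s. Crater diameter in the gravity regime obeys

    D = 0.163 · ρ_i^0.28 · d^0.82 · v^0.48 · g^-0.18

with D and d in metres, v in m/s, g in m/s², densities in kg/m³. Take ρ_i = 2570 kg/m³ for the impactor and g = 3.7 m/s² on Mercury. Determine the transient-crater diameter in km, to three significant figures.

D ≈ 12.1 km

In SI units: v = 45400 m/s.
ρ_i^0.28 = 2570^0.28 = 9.011
d^0.82 = 150^0.82 = 60.87
v^0.48 = 45400^0.48 = 171.9
g^-0.18 = 3.7^-0.18 = 0.7902
D = 0.163 × 9.011 × 60.87 × 171.9 × 0.7902 = 12144 m
   = 12.14 km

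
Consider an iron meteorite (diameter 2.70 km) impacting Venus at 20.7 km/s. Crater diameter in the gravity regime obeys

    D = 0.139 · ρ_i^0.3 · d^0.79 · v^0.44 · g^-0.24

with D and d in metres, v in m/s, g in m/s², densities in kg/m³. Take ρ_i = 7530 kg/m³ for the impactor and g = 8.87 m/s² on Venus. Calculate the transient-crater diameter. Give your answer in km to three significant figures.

In SI units: d = 2700 m, v = 20700 m/s.
ρ_i^0.3 = 7530^0.3 = 14.56
d^0.79 = 2700^0.79 = 513.8
v^0.44 = 20700^0.44 = 79.26
g^-0.24 = 8.87^-0.24 = 0.5922
D = 0.139 × 14.56 × 513.8 × 79.26 × 0.5922 = 48808 m
   = 48.81 km

D ≈ 48.8 km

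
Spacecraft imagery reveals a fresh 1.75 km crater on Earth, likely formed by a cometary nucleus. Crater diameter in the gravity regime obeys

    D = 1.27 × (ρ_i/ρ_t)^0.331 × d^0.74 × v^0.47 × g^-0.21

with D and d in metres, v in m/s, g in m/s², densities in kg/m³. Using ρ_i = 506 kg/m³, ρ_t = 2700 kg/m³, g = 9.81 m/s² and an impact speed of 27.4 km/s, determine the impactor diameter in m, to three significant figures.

d ≈ 107 m

Rearranging for d: d = [D / (1.27 · (506/2700)^0.331 · 27400^0.47 · 9.81^-0.21)]^(1/0.74).
D = 1750 m.
(506/2700)^0.331 = 0.5745
27400^0.47 = 121.8
9.81^-0.21 = 0.6191
Denominator = 1.27 × 0.5745 × 121.8 × 0.6191 = 55.02
D / 55.02 = 1750 / 55.02 = 31.81
d = 31.81^(1/0.74) = 31.81^1.3514 = 107.3 m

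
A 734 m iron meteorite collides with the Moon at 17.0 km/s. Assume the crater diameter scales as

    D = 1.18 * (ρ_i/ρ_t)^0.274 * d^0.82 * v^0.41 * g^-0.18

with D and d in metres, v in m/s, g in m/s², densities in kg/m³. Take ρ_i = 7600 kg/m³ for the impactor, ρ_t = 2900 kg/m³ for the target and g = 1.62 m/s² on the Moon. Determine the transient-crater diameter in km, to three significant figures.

In SI units: v = 17000 m/s.
(ρ_i/ρ_t)^0.274 = (7600/2900)^0.274 = 1.302
d^0.82 = 734^0.82 = 223.8
v^0.41 = 17000^0.41 = 54.26
g^-0.18 = 1.62^-0.18 = 0.9168
D = 1.18 × 1.302 × 223.8 × 54.26 × 0.9168 = 17104 m
   = 17.10 km

D ≈ 17.1 km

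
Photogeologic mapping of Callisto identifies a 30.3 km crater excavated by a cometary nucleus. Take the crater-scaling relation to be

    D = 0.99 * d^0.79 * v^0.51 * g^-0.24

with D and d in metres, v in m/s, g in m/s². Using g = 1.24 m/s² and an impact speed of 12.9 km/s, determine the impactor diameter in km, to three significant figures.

Rearranging for d: d = [D / (0.99 · 12900^0.51 · 1.24^-0.24)]^(1/0.79).
D = 30300 m.
12900^0.51 = 124.9
1.24^-0.24 = 0.9497
Denominator = 0.99 × 124.9 × 0.9497 = 117.4
D / 117.4 = 30300 / 117.4 = 258.1
d = 258.1^(1/0.79) = 258.1^1.2658 = 1129 m

d ≈ 1.13 km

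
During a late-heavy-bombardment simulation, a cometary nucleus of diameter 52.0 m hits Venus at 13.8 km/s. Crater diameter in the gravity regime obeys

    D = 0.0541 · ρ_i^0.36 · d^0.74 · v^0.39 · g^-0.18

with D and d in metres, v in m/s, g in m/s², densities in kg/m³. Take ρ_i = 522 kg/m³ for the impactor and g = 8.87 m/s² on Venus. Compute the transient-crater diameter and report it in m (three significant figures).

D ≈ 266 m

In SI units: v = 13800 m/s.
ρ_i^0.36 = 522^0.36 = 9.514
d^0.74 = 52^0.74 = 18.61
v^0.39 = 13800^0.39 = 41.17
g^-0.18 = 8.87^-0.18 = 0.6751
D = 0.0541 × 9.514 × 18.61 × 41.17 × 0.6751 = 266.2 m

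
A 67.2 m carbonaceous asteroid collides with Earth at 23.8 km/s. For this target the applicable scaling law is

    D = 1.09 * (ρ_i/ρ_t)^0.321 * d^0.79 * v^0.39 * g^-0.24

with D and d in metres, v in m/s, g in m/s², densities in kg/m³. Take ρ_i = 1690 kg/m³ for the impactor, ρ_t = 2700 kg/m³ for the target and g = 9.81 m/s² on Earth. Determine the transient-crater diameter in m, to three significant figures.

In SI units: v = 23800 m/s.
(ρ_i/ρ_t)^0.321 = (1690/2700)^0.321 = 0.8604
d^0.79 = 67.2^0.79 = 27.77
v^0.39 = 23800^0.39 = 50.92
g^-0.24 = 9.81^-0.24 = 0.5781
D = 1.09 × 0.8604 × 27.77 × 50.92 × 0.5781 = 766.6 m

D ≈ 767 m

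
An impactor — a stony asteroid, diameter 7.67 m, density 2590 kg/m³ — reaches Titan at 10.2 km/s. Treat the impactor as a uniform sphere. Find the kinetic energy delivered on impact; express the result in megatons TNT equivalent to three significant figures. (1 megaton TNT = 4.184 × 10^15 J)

v = 10200 m/s.
Mass m = (π/6) ρ d³ = (π/6) × 2590 × (7.67)³ = 6.119 × 10^5 kg
E = ½ m v² = 0.5 × 6.119 × 10^5 × (10200)² = 3.183 × 10^13 J
   = 3.183 × 10^13 / 4.184×10^15 = 7.608 × 10^-3 Mt

E ≈ 7.61 × 10^-3 Mt TNT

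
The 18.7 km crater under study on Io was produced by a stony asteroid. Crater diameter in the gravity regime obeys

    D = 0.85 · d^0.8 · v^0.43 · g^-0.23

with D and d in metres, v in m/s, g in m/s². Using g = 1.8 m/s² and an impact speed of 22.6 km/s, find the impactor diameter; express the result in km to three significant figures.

d ≈ 1.45 km

Rearranging for d: d = [D / (0.85 · 22600^0.43 · 1.8^-0.23)]^(1/0.8).
D = 18700 m.
22600^0.43 = 74.52
1.8^-0.23 = 0.8735
Denominator = 0.85 × 74.52 × 0.8735 = 55.33
D / 55.33 = 18700 / 55.33 = 338.0
d = 338.0^(1/0.8) = 338.0^1.25 = 1449 m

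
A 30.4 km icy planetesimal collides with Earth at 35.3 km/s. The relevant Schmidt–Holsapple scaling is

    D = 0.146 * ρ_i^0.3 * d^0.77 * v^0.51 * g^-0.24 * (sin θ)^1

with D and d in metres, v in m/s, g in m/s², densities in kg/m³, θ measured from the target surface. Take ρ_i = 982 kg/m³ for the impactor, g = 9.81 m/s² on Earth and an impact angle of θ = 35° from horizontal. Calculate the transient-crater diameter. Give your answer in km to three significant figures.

In SI units: d = 30400 m, v = 35300 m/s.
ρ_i^0.3 = 982^0.3 = 7.900
d^0.77 = 30400^0.77 = 2830
v^0.51 = 35300^0.51 = 208.6
g^-0.24 = 9.81^-0.24 = 0.5781
(sin 35°)^1 = 0.5736^1 = 0.5736
D = 0.146 × 7.900 × 2830 × 208.6 × 0.5781 × 0.5736 = 2.258 × 10^5 m
   = 225.8 km

D ≈ 226 km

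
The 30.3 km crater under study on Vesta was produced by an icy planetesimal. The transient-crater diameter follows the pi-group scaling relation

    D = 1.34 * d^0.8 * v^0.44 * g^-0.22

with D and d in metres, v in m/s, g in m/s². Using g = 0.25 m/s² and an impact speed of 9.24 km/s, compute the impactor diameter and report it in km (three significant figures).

Rearranging for d: d = [D / (1.34 · 9240^0.44 · 0.25^-0.22)]^(1/0.8).
D = 30300 m.
9240^0.44 = 55.58
0.25^-0.22 = 1.357
Denominator = 1.34 × 55.58 × 1.357 = 101.1
D / 101.1 = 30300 / 101.1 = 299.7
d = 299.7^(1/0.8) = 299.7^1.25 = 1247 m

d ≈ 1.25 km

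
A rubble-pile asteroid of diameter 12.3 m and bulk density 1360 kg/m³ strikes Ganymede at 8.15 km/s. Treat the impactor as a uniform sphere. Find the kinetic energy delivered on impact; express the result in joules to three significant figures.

v = 8150 m/s.
Mass m = (π/6) ρ d³ = (π/6) × 1360 × (12.3)³ = 1.325 × 10^6 kg
E = ½ m v² = 0.5 × 1.325 × 10^6 × (8150)² = 4.400 × 10^13 J

E ≈ 4.40 × 10^13 J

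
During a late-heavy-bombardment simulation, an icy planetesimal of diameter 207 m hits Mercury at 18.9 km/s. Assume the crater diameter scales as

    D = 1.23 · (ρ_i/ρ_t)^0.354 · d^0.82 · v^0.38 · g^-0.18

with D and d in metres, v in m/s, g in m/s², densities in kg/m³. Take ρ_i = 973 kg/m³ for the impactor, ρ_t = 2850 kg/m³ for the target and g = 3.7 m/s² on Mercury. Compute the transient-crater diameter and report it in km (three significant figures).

In SI units: v = 18900 m/s.
(ρ_i/ρ_t)^0.354 = (973/2850)^0.354 = 0.6836
d^0.82 = 207^0.82 = 79.27
v^0.38 = 18900^0.38 = 42.18
g^-0.18 = 3.7^-0.18 = 0.7902
D = 1.23 × 0.6836 × 79.27 × 42.18 × 0.7902 = 2222 m
   = 2.222 km

D ≈ 2.22 km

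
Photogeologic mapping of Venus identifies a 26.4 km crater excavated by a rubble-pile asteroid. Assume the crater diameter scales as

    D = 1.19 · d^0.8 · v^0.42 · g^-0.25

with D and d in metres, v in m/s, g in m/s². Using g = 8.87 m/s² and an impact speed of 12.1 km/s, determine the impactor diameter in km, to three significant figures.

Rearranging for d: d = [D / (1.19 · 12100^0.42 · 8.87^-0.25)]^(1/0.8).
D = 26400 m.
12100^0.42 = 51.85
8.87^-0.25 = 0.5795
Denominator = 1.19 × 51.85 × 0.5795 = 35.76
D / 35.76 = 26400 / 35.76 = 738.3
d = 738.3^(1/0.8) = 738.3^1.25 = 3848 m

d ≈ 3.85 km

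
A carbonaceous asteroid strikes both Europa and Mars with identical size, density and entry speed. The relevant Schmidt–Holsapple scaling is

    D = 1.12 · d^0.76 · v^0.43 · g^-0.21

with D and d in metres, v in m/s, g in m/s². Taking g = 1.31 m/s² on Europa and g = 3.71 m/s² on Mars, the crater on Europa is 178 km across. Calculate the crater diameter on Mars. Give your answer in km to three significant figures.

All impactor-dependent factors cancel in the ratio, leaving D_Mars/D_Europa = (g_Mars/g_Europa)^-0.21.
(3.71/1.31)^-0.21 = 2.832^-0.21 = 0.8036
D_Mars = 0.8036 × 178 km = 143 km

D ≈ 143 km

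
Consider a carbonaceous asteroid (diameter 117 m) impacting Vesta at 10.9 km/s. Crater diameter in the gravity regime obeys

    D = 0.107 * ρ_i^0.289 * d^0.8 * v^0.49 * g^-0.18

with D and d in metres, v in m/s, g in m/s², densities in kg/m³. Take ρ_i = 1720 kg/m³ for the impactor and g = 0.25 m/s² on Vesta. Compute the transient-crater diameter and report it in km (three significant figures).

In SI units: v = 10900 m/s.
ρ_i^0.289 = 1720^0.289 = 8.611
d^0.8 = 117^0.8 = 45.14
v^0.49 = 10900^0.49 = 95.13
g^-0.18 = 0.25^-0.18 = 1.283
D = 0.107 × 8.611 × 45.14 × 95.13 × 1.283 = 5076 m
   = 5.076 km

D ≈ 5.08 km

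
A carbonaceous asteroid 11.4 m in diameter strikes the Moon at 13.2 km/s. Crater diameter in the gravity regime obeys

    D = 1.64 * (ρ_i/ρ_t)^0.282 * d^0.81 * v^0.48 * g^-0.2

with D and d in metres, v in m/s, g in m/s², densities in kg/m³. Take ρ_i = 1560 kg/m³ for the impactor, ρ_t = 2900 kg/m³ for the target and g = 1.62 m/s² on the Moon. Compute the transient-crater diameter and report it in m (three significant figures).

In SI units: v = 13200 m/s.
(ρ_i/ρ_t)^0.282 = (1560/2900)^0.282 = 0.8396
d^0.81 = 11.4^0.81 = 7.179
v^0.48 = 13200^0.48 = 95.03
g^-0.2 = 1.62^-0.2 = 0.9080
D = 1.64 × 0.8396 × 7.179 × 95.03 × 0.9080 = 853.0 m

D ≈ 853 m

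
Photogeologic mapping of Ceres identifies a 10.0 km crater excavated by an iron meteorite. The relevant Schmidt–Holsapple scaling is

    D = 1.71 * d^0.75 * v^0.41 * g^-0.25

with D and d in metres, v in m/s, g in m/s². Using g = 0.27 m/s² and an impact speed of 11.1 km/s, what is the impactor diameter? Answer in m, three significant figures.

d ≈ 418 m

Rearranging for d: d = [D / (1.71 · 11100^0.41 · 0.27^-0.25)]^(1/0.75).
D = 10000 m.
11100^0.41 = 45.56
0.27^-0.25 = 1.387
Denominator = 1.71 × 45.56 × 1.387 = 108.1
D / 108.1 = 10000 / 108.1 = 92.51
d = 92.51^(1/0.75) = 92.51^1.3333 = 418.3 m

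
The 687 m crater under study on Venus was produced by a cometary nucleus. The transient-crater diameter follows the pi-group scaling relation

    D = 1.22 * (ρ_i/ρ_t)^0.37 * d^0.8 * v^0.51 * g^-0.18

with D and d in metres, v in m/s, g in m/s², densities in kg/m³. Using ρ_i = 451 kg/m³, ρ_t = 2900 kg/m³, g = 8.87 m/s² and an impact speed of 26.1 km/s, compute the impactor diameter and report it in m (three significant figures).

Rearranging for d: d = [D / (1.22 · (451/2900)^0.37 · 26100^0.51 · 8.87^-0.18)]^(1/0.8).
(451/2900)^0.37 = 0.5023
26100^0.51 = 178.8
8.87^-0.18 = 0.6751
Denominator = 1.22 × 0.5023 × 178.8 × 0.6751 = 73.97
D / 73.97 = 687 / 73.97 = 9.288
d = 9.288^(1/0.8) = 9.288^1.25 = 16.21 m

d ≈ 16.2 m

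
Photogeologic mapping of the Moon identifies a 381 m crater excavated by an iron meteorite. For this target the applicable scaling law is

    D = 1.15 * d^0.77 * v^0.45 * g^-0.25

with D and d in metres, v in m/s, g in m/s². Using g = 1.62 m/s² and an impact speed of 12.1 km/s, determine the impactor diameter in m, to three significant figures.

Rearranging for d: d = [D / (1.15 · 12100^0.45 · 1.62^-0.25)]^(1/0.77).
12100^0.45 = 68.75
1.62^-0.25 = 0.8864
Denominator = 1.15 × 68.75 × 0.8864 = 70.08
D / 70.08 = 381 / 70.08 = 5.437
d = 5.437^(1/0.77) = 5.437^1.2987 = 9.016 m

d ≈ 9.02 m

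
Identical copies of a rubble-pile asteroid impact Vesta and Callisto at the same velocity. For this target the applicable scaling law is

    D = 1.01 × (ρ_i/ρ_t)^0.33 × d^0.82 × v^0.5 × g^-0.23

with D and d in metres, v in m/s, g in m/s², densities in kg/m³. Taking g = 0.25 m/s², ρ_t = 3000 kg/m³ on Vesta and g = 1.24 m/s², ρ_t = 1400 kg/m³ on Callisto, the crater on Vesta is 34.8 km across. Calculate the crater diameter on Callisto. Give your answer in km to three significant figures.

The impactor-only factors (d, v, ρ_i) cancel in the ratio, leaving D_Callisto/D_Vesta = (g_Callisto/g_Vesta)^-0.23 · (ρ_t,Vesta/ρ_t,Callisto)^0.33.
(1.24/0.25)^-0.23 = 4.960^-0.23 = 0.6919
(3000/1400)^0.33 = 2.143^0.33 = 1.286
Ratio = 0.6919 × 1.286 = 0.8898
D_Callisto = 0.8898 × 34.8 km = 31.0 km

D ≈ 31.0 km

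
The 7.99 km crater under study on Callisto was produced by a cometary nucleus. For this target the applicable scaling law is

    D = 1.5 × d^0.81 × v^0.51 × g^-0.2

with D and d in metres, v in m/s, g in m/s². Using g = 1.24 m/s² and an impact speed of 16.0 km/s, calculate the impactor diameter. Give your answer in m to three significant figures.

d ≈ 94.8 m

Rearranging for d: d = [D / (1.5 · 16000^0.51 · 1.24^-0.2)]^(1/0.81).
D = 7990 m.
16000^0.51 = 139.3
1.24^-0.2 = 0.9579
Denominator = 1.5 × 139.3 × 0.9579 = 200.2
D / 200.2 = 7990 / 200.2 = 39.91
d = 39.91^(1/0.81) = 39.91^1.2346 = 94.78 m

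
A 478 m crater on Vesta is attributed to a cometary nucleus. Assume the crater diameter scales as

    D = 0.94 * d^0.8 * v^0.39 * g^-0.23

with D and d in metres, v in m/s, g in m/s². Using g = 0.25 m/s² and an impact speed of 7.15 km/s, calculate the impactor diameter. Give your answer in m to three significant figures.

d ≈ 21.4 m

Rearranging for d: d = [D / (0.94 · 7150^0.39 · 0.25^-0.23)]^(1/0.8).
7150^0.39 = 31.86
0.25^-0.23 = 1.376
Denominator = 0.94 × 31.86 × 1.376 = 41.21
D / 41.21 = 478 / 41.21 = 11.60
d = 11.60^(1/0.8) = 11.60^1.25 = 21.41 m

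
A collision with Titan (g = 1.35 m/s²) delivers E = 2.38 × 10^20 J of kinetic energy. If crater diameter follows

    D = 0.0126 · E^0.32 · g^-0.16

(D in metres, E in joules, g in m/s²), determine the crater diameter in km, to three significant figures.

E^0.32 = (2.38 × 10^20)^0.32 = 3.315 × 10^6
g^-0.16 = 1.35^-0.16 = 0.9531
D = 0.0126 × 3.315 × 10^6 × 0.9531 = 39810 m
   = 39.81 km

D ≈ 39.8 km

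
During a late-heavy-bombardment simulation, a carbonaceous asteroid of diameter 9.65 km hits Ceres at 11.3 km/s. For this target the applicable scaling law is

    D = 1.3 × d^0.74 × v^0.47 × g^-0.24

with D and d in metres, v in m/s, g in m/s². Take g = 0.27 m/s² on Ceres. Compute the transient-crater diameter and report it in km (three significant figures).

D ≈ 127 km

In SI units: d = 9650 m, v = 11300 m/s.
d^0.74 = 9650^0.74 = 888.3
v^0.47 = 11300^0.47 = 80.34
g^-0.24 = 0.27^-0.24 = 1.369
D = 1.3 × 888.3 × 80.34 × 1.369 = 1.270 × 10^5 m
   = 127.0 km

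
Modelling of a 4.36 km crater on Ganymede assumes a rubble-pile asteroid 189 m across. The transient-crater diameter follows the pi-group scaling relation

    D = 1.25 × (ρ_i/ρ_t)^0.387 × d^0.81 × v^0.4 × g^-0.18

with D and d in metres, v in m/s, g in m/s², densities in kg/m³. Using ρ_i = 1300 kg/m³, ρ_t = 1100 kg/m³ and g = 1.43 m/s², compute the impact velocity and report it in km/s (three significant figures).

Rearranging for v: v = [D / (1.25 · (1300/1100)^0.387 · 189^0.81 · 1.43^-0.18)]^(1/0.4).
D = 4360 m.
(1300/1100)^0.387 = 1.067
189^0.81 = 69.81
1.43^-0.18 = 0.9376
Denominator = 1.25 × 1.067 × 69.81 × 0.9376 = 87.30
D / 87.30 = 4360 / 87.30 = 49.94
v = 49.94^(1/0.4) = 49.94^2.5 = 17625 m/s

v ≈ 17.6 km/s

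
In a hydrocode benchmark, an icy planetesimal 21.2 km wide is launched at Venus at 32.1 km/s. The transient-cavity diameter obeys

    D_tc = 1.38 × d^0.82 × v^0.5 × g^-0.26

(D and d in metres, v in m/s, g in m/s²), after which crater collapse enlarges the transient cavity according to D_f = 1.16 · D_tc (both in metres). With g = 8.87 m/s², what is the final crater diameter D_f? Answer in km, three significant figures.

D_f ≈ 574 km

In SI: d = 21200 m, v = 32100 m/s.
d^0.82 = 21200^0.82 = 3529
v^0.5 = 32100^0.5 = 179.2
g^-0.26 = 8.87^-0.26 = 0.5669
D_tc = 1.38 × 3529 × 179.2 × 0.5669 = 4.947 × 10^5 m
D_f = 1.16 × 4.947 × 10^5 = 5.739 × 10^5 m
     = 573.9 km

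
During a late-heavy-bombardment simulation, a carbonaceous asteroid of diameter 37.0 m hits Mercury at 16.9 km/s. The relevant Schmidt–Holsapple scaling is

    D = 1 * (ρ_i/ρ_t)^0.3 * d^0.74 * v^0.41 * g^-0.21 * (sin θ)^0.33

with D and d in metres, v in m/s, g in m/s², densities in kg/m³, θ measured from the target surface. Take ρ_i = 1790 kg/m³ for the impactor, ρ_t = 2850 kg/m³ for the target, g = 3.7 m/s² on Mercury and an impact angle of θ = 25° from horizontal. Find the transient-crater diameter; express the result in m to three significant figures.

D ≈ 390 m

In SI units: v = 16900 m/s.
(ρ_i/ρ_t)^0.3 = (1790/2850)^0.3 = 0.8698
d^0.74 = 37^0.74 = 14.47
v^0.41 = 16900^0.41 = 54.13
g^-0.21 = 3.7^-0.21 = 0.7598
(sin 25°)^0.33 = 0.4226^0.33 = 0.7526
D = 1 × 0.8698 × 14.47 × 54.13 × 0.7598 × 0.7526 = 389.6 m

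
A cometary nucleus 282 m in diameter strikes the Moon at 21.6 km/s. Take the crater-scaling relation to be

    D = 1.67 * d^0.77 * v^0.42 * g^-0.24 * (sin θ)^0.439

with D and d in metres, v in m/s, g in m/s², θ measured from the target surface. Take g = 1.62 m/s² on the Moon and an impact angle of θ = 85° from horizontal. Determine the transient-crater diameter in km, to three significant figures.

In SI units: v = 21600 m/s.
d^0.77 = 282^0.77 = 77.04
v^0.42 = 21600^0.42 = 66.14
g^-0.24 = 1.62^-0.24 = 0.8907
(sin 85°)^0.439 = 0.9962^0.439 = 0.9983
D = 1.67 × 77.04 × 66.14 × 0.8907 × 0.9983 = 7566 m
   = 7.566 km

D ≈ 7.57 km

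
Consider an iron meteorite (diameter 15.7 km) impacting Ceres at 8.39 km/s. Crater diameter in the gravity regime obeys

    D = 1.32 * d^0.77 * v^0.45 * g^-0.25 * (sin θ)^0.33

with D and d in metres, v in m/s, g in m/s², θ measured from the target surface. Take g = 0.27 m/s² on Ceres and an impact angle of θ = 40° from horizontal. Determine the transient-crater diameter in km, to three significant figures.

D ≈ 157 km

In SI units: d = 15700 m, v = 8390 m/s.
d^0.77 = 15700^0.77 = 1702
v^0.45 = 8390^0.45 = 58.30
g^-0.25 = 0.27^-0.25 = 1.387
(sin 40°)^0.33 = 0.6428^0.33 = 0.8643
D = 1.32 × 1702 × 58.30 × 1.387 × 0.8643 = 1.570 × 10^5 m
   = 157.0 km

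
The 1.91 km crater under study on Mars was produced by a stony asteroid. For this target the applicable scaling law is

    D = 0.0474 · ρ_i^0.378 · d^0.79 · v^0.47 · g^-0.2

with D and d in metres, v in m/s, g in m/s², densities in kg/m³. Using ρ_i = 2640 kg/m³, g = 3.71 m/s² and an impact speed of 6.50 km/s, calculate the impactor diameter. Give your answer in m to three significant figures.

d ≈ 117 m

Rearranging for d: d = [D / (0.0474 · 2640^0.378 · 6500^0.47 · 3.71^-0.2)]^(1/0.79).
D = 1910 m.
2640^0.378 = 19.65
6500^0.47 = 61.95
3.71^-0.2 = 0.7694
Denominator = 0.0474 × 19.65 × 61.95 × 0.7694 = 44.40
D / 44.40 = 1910 / 44.40 = 43.02
d = 43.02^(1/0.79) = 43.02^1.2658 = 116.9 m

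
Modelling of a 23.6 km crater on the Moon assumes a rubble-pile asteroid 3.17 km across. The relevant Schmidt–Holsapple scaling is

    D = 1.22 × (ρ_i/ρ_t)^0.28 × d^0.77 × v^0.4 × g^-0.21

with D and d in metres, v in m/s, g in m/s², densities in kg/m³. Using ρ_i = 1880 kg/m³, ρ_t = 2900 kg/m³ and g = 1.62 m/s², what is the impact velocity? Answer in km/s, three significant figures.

Rearranging for v: v = [D / (1.22 · (1880/2900)^0.28 · 3170^0.77 · 1.62^-0.21)]^(1/0.4).
D = 23600 m.
(1880/2900)^0.28 = 0.8857
3170^0.77 = 496.4
1.62^-0.21 = 0.9037
Denominator = 1.22 × 0.8857 × 496.4 × 0.9037 = 484.7
D / 484.7 = 23600 / 484.7 = 48.69
v = 48.69^(1/0.4) = 48.69^2.5 = 16542 m/s

v ≈ 16.5 km/s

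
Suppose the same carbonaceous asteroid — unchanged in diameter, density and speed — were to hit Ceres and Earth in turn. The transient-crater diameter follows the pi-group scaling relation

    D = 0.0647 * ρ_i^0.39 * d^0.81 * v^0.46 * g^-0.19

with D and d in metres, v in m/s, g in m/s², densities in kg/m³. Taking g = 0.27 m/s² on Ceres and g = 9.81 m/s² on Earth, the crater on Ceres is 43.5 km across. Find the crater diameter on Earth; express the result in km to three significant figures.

D ≈ 22.0 km

All impactor-dependent factors cancel in the ratio, leaving D_Earth/D_Ceres = (g_Earth/g_Ceres)^-0.19.
(9.81/0.27)^-0.19 = 36.33^-0.19 = 0.5053
D_Earth = 0.5053 × 43.5 km = 22.0 km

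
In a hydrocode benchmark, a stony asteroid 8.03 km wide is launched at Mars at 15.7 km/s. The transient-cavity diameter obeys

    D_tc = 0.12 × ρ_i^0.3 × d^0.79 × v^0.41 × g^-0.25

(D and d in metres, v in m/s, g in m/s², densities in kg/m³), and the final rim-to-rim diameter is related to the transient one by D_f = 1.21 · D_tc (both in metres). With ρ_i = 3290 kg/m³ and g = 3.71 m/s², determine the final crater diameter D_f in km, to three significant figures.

D_f ≈ 75.8 km

In SI: d = 8030 m, v = 15700 m/s.
ρ_i^0.3 = 3290^0.3 = 11.35
d^0.79 = 8030^0.79 = 1215
v^0.41 = 15700^0.41 = 52.52
g^-0.25 = 3.71^-0.25 = 0.7205
D_tc = 0.12 × 11.35 × 1215 × 52.52 × 0.7205 = 62620 m
D_f = 1.21 × 62620 = 75770 m
     = 75.77 km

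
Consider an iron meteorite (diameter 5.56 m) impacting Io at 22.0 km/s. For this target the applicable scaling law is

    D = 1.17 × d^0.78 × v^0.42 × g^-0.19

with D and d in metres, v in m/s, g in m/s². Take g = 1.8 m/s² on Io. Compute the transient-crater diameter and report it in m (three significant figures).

In SI units: v = 22000 m/s.
d^0.78 = 5.56^0.78 = 3.812
v^0.42 = 22000^0.42 = 66.65
g^-0.19 = 1.8^-0.19 = 0.8943
D = 1.17 × 3.812 × 66.65 × 0.8943 = 265.8 m

D ≈ 266 m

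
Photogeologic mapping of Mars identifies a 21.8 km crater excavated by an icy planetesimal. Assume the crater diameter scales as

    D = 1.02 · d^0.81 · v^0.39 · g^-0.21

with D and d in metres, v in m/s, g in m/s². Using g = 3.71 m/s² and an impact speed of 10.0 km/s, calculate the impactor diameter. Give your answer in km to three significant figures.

Rearranging for d: d = [D / (1.02 · 10000^0.39 · 3.71^-0.21)]^(1/0.81).
D = 21800 m.
10000^0.39 = 36.31
3.71^-0.21 = 0.7593
Denominator = 1.02 × 36.31 × 0.7593 = 28.12
D / 28.12 = 21800 / 28.12 = 775.2
d = 775.2^(1/0.81) = 775.2^1.2346 = 3692 m

d ≈ 3.69 km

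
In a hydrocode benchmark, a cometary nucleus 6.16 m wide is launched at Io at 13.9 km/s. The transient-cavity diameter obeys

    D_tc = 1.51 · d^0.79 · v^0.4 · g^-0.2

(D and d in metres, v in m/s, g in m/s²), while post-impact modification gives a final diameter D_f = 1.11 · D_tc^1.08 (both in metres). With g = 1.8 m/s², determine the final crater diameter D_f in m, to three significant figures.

v = 13900 m/s.
d^0.79 = 6.16^0.79 = 4.205
v^0.4 = 13900^0.4 = 45.42
g^-0.2 = 1.8^-0.2 = 0.8891
D_tc = 1.51 × 4.205 × 45.42 × 0.8891 = 256.4 m
D_f = 1.11 × (256.4)^1.08 = 443.6 m

D_f ≈ 444 m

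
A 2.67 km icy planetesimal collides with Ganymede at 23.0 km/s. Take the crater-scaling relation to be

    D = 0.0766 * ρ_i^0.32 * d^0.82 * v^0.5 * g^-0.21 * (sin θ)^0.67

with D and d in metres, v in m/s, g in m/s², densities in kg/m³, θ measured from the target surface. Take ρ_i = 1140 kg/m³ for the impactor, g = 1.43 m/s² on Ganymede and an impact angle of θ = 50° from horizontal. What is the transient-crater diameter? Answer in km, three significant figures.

D ≈ 55.3 km

In SI units: d = 2670 m, v = 23000 m/s.
ρ_i^0.32 = 1140^0.32 = 9.511
d^0.82 = 2670^0.82 = 645.3
v^0.5 = 23000^0.5 = 151.7
g^-0.21 = 1.43^-0.21 = 0.9276
(sin 50°)^0.67 = 0.7660^0.67 = 0.8364
D = 0.0766 × 9.511 × 645.3 × 151.7 × 0.9276 × 0.8364 = 55332 m
   = 55.33 km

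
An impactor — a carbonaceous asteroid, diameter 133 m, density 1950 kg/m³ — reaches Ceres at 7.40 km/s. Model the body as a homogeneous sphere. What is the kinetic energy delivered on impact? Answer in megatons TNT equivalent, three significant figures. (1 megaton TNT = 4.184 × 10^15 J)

E ≈ 15.7 Mt TNT

v = 7400 m/s.
Mass m = (π/6) ρ d³ = (π/6) × 1950 × (133)³ = 2.402 × 10^9 kg
E = ½ m v² = 0.5 × 2.402 × 10^9 × (7400)² = 6.577 × 10^16 J
   = 6.577 × 10^16 / 4.184×10^15 = 15.72 Mt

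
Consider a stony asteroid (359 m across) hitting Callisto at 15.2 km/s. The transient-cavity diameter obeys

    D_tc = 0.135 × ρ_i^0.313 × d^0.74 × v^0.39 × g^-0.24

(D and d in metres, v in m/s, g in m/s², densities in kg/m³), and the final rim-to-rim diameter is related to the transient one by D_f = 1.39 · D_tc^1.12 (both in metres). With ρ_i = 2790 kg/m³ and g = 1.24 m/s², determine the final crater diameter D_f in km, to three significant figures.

D_f ≈ 19.8 km

v = 15200 m/s.
ρ_i^0.313 = 2790^0.313 = 11.98
d^0.74 = 359^0.74 = 77.76
v^0.39 = 15200^0.39 = 42.75
g^-0.24 = 1.24^-0.24 = 0.9497
D_tc = 0.135 × 11.98 × 77.76 × 42.75 × 0.9497 = 5106 m
D_f = 1.39 × (5106)^1.12 = 19773 m
     = 19.77 km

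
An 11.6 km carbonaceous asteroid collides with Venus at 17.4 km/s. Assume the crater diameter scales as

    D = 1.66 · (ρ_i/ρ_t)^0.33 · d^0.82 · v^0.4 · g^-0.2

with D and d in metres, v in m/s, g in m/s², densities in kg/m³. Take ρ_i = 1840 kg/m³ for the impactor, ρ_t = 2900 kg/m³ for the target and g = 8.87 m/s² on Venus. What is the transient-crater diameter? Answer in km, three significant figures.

In SI units: d = 11600 m, v = 17400 m/s.
(ρ_i/ρ_t)^0.33 = (1840/2900)^0.33 = 0.8606
d^0.82 = 11600^0.82 = 2152
v^0.4 = 17400^0.4 = 49.68
g^-0.2 = 8.87^-0.2 = 0.6463
D = 1.66 × 0.8606 × 2152 × 49.68 × 0.6463 = 98711 m
   = 98.71 km

D ≈ 98.7 km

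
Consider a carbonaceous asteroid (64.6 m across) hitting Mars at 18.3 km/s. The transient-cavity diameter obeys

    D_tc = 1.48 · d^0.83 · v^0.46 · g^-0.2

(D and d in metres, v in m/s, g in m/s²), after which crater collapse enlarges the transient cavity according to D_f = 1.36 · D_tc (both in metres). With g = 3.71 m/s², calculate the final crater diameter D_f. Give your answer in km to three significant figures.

D_f ≈ 4.50 km

v = 18300 m/s.
d^0.83 = 64.6^0.83 = 31.80
v^0.46 = 18300^0.46 = 91.35
g^-0.2 = 3.71^-0.2 = 0.7694
D_tc = 1.48 × 31.80 × 91.35 × 0.7694 = 3308 m
D_f = 1.36 × 3308 = 4499 m
     = 4.499 km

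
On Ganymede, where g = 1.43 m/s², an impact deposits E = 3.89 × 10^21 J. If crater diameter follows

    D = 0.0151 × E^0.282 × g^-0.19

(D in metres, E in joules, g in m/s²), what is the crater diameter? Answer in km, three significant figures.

E^0.282 = (3.89 × 10^21)^0.282 = 1.226 × 10^6
g^-0.19 = 1.43^-0.19 = 0.9343
D = 0.0151 × 1.226 × 10^6 × 0.9343 = 17296 m
   = 17.30 km

D ≈ 17.3 km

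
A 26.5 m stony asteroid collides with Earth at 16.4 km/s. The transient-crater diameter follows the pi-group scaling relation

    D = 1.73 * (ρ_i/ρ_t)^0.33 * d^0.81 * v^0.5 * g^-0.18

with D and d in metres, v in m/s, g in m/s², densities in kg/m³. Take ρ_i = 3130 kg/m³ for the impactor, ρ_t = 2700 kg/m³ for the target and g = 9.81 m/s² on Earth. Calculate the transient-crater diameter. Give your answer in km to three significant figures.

In SI units: v = 16400 m/s.
(ρ_i/ρ_t)^0.33 = (3130/2700)^0.33 = 1.050
d^0.81 = 26.5^0.81 = 14.22
v^0.5 = 16400^0.5 = 128.1
g^-0.18 = 9.81^-0.18 = 0.6630
D = 1.73 × 1.050 × 14.22 × 128.1 × 0.6630 = 2194 m
   = 2.194 km

D ≈ 2.19 km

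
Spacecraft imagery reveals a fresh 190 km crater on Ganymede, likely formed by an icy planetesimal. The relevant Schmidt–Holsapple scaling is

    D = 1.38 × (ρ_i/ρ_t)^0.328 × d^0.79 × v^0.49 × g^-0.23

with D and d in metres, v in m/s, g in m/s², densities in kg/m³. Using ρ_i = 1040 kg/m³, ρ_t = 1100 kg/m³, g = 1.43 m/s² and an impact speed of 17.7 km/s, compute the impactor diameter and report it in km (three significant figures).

Rearranging for d: d = [D / (1.38 · (1040/1100)^0.328 · 17700^0.49 · 1.43^-0.23)]^(1/0.79).
D = 190000 m.
(1040/1100)^0.328 = 0.9818
17700^0.49 = 120.6
1.43^-0.23 = 0.9210
Denominator = 1.38 × 0.9818 × 120.6 × 0.9210 = 150.5
D / 150.5 = 190000 / 150.5 = 1262
d = 1262^(1/0.79) = 1262^1.2658 = 8420 m

d ≈ 8.42 km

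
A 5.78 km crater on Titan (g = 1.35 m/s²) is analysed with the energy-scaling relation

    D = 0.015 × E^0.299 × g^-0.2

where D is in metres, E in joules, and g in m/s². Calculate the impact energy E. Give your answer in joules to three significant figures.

Rearranging: E = [D / (0.015 · g^-0.2)]^(1/0.299).
D = 5780 m.
g^-0.2 = 1.35^-0.2 = 0.9417
D / (0.015 × 0.9417) = 5780 / (0.01413) = 4.091 × 10^5
E = (4.091 × 10^5)^3.3445 = 5.872 × 10^18 J

E ≈ 5.87 × 10^18 J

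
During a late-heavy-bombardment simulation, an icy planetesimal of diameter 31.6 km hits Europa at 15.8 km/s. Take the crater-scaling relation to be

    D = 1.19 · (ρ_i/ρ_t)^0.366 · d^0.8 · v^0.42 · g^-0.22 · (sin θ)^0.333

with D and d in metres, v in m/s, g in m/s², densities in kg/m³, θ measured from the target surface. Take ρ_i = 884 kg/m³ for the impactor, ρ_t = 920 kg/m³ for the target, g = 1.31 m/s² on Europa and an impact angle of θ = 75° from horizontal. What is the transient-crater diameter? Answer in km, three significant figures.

D ≈ 252 km

In SI units: d = 31600 m, v = 15800 m/s.
(ρ_i/ρ_t)^0.366 = (884/920)^0.366 = 0.9855
d^0.8 = 31600^0.8 = 3979
v^0.42 = 15800^0.42 = 58.00
g^-0.22 = 1.31^-0.22 = 0.9423
(sin 75°)^0.333 = 0.9659^0.333 = 0.9885
D = 1.19 × 0.9855 × 3979 × 58.00 × 0.9423 × 0.9885 = 2.521 × 10^5 m
   = 252.1 km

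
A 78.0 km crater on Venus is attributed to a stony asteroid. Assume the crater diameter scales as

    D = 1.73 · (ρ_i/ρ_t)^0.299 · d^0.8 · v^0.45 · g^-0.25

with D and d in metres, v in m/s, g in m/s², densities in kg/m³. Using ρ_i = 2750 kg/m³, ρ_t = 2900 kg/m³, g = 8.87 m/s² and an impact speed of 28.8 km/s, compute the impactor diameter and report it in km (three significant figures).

Rearranging for d: d = [D / (1.73 · (2750/2900)^0.299 · 28800^0.45 · 8.87^-0.25)]^(1/0.8).
D = 78000 m.
(2750/2900)^0.299 = 0.9842
28800^0.45 = 101.6
8.87^-0.25 = 0.5795
Denominator = 1.73 × 0.9842 × 101.6 × 0.5795 = 100.2
D / 100.2 = 78000 / 100.2 = 778.4
d = 778.4^(1/0.8) = 778.4^1.25 = 4112 m

d ≈ 4.11 km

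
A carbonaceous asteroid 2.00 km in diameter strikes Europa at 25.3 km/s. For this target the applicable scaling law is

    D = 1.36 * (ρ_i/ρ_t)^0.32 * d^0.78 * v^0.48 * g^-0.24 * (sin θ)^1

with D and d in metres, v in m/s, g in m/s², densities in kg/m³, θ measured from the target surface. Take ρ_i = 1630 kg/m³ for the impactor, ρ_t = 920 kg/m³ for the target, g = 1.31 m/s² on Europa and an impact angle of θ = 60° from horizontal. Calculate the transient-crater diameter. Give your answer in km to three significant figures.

In SI units: d = 2000 m, v = 25300 m/s.
(ρ_i/ρ_t)^0.32 = (1630/920)^0.32 = 1.201
d^0.78 = 2000^0.78 = 375.7
v^0.48 = 25300^0.48 = 129.9
g^-0.24 = 1.31^-0.24 = 0.9372
(sin 60°)^1 = 0.8660^1 = 0.8660
D = 1.36 × 1.201 × 375.7 × 129.9 × 0.9372 × 0.8660 = 64697 m
   = 64.70 km

D ≈ 64.7 km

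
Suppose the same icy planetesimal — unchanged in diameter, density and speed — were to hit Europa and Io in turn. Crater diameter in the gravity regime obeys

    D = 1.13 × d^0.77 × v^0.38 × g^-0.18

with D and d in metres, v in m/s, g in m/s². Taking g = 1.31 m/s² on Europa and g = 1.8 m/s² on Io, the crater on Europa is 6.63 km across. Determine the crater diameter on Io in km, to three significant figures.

All impactor-dependent factors cancel in the ratio, leaving D_Io/D_Europa = (g_Io/g_Europa)^-0.18.
(1.8/1.31)^-0.18 = 1.374^-0.18 = 0.9444
D_Io = 0.9444 × 6.63 km = 6.26 km

D ≈ 6.26 km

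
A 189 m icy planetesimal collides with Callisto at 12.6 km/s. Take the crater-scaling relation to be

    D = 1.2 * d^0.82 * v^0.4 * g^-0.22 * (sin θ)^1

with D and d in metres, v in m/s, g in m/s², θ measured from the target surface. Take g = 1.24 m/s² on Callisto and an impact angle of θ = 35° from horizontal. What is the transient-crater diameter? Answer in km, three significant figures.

In SI units: v = 12600 m/s.
d^0.82 = 189^0.82 = 73.57
v^0.4 = 12600^0.4 = 43.67
g^-0.22 = 1.24^-0.22 = 0.9538
(sin 35°)^1 = 0.5736^1 = 0.5736
D = 1.2 × 73.57 × 43.67 × 0.9538 × 0.5736 = 2109 m
   = 2.109 km

D ≈ 2.11 km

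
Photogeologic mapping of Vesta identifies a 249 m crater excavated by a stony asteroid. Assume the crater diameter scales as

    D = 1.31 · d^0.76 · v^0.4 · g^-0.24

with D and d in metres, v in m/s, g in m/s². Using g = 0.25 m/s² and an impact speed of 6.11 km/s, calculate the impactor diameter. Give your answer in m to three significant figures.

d ≈ 6.54 m

Rearranging for d: d = [D / (1.31 · 6110^0.4 · 0.25^-0.24)]^(1/0.76).
6110^0.4 = 32.69
0.25^-0.24 = 1.395
Denominator = 1.31 × 32.69 × 1.395 = 59.74
D / 59.74 = 249 / 59.74 = 4.168
d = 4.168^(1/0.76) = 4.168^1.3158 = 6.542 m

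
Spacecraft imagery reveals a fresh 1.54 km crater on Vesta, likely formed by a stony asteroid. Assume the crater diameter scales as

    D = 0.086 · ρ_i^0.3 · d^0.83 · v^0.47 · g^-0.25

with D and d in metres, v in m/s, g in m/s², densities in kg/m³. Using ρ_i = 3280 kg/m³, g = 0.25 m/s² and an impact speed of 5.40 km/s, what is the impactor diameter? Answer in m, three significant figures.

d ≈ 36.2 m

Rearranging for d: d = [D / (0.086 · 3280^0.3 · 5400^0.47 · 0.25^-0.25)]^(1/0.83).
D = 1540 m.
3280^0.3 = 11.34
5400^0.47 = 56.78
0.25^-0.25 = 1.414
Denominator = 0.086 × 11.34 × 56.78 × 1.414 = 78.30
D / 78.30 = 1540 / 78.30 = 19.67
d = 19.67^(1/0.83) = 19.67^1.2048 = 36.21 m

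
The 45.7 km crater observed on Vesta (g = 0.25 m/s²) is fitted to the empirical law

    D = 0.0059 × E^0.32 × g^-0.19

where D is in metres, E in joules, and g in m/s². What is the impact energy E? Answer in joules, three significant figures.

E ≈ 1.48 × 10^21 J

Rearranging: E = [D / (0.0059 · g^-0.19)]^(1/0.32).
D = 45700 m.
g^-0.19 = 0.25^-0.19 = 1.301
D / (0.0059 × 1.301) = 45700 / (7.676 × 10^-3) = 5.954 × 10^6
E = (5.954 × 10^6)^3.125 = 1.483 × 10^21 J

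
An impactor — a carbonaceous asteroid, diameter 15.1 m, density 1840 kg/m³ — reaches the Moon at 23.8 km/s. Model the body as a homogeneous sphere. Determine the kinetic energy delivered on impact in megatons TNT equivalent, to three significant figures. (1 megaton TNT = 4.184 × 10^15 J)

E ≈ 0.225 Mt TNT

v = 23800 m/s.
Mass m = (π/6) ρ d³ = (π/6) × 1840 × (15.1)³ = 3.317 × 10^6 kg
E = ½ m v² = 0.5 × 3.317 × 10^6 × (23800)² = 9.394 × 10^14 J
   = 9.394 × 10^14 / 4.184×10^15 = 0.2245 Mt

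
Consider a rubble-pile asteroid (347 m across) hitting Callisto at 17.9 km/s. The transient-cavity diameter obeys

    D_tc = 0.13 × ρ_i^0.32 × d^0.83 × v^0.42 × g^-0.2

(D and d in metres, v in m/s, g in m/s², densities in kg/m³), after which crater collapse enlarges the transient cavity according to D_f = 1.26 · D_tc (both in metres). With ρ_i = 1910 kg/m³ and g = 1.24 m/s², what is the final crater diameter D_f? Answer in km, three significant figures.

v = 17900 m/s.
ρ_i^0.32 = 1910^0.32 = 11.22
d^0.83 = 347^0.83 = 128.4
v^0.42 = 17900^0.42 = 61.12
g^-0.2 = 1.24^-0.2 = 0.9579
D_tc = 0.13 × 11.22 × 128.4 × 61.12 × 0.9579 = 10960 m
D_f = 1.26 × 10960 = 13810 m
     = 13.81 km

D_f ≈ 13.8 km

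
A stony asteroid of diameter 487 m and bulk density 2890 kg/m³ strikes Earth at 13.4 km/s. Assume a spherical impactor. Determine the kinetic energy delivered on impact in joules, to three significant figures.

v = 13400 m/s.
Mass m = (π/6) ρ d³ = (π/6) × 2890 × (487)³ = 1.748 × 10^11 kg
E = ½ m v² = 0.5 × 1.748 × 10^11 × (13400)² = 1.569 × 10^19 J

E ≈ 1.57 × 10^19 J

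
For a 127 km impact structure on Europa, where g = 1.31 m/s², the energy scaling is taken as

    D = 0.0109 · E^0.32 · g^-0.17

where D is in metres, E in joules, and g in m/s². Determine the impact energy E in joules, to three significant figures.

Rearranging: E = [D / (0.0109 · g^-0.17)]^(1/0.32).
D = 127000 m.
g^-0.17 = 1.31^-0.17 = 0.9551
D / (0.0109 × 0.9551) = 127000 / (0.01041) = 1.220 × 10^7
E = (1.220 × 10^7)^3.125 = 1.396 × 10^22 J

E ≈ 1.40 × 10^22 J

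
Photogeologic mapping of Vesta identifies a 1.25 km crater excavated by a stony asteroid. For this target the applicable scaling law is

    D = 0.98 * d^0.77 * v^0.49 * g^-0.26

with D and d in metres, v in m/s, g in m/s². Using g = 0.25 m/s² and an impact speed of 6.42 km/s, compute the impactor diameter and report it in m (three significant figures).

d ≈ 25.5 m

Rearranging for d: d = [D / (0.98 · 6420^0.49 · 0.25^-0.26)]^(1/0.77).
D = 1250 m.
6420^0.49 = 73.40
0.25^-0.26 = 1.434
Denominator = 0.98 × 73.40 × 1.434 = 103.2
D / 103.2 = 1250 / 103.2 = 12.11
d = 12.11^(1/0.77) = 12.11^1.2987 = 25.51 m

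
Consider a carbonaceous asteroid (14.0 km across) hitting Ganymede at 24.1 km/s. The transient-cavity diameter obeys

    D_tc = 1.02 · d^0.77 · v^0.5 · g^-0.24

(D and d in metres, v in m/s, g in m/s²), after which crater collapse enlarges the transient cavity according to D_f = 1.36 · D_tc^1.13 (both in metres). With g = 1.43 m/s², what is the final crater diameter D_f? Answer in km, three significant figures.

In SI: d = 14000 m, v = 24100 m/s.
d^0.77 = 14000^0.77 = 1558
v^0.5 = 24100^0.5 = 155.2
g^-0.24 = 1.43^-0.24 = 0.9177
D_tc = 1.02 × 1558 × 155.2 × 0.9177 = 2.263 × 10^5 m
D_f = 1.36 × (2.263 × 10^5)^1.13 = 1.529 × 10^6 m
     = 1529 km

D_f ≈ 1530 km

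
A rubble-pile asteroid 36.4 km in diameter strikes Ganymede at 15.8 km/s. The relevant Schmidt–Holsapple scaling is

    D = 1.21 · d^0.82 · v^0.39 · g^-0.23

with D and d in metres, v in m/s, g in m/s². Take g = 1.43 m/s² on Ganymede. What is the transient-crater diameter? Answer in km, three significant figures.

D ≈ 266 km

In SI units: d = 36400 m, v = 15800 m/s.
d^0.82 = 36400^0.82 = 5497
v^0.39 = 15800^0.39 = 43.40
g^-0.23 = 1.43^-0.23 = 0.9210
D = 1.21 × 5497 × 43.40 × 0.9210 = 2.659 × 10^5 m
   = 265.9 km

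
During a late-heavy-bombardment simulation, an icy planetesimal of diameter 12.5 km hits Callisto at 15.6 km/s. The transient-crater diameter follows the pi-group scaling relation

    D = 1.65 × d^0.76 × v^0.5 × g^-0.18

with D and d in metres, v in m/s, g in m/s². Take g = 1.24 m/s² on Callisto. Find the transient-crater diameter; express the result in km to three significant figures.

In SI units: d = 12500 m, v = 15600 m/s.
d^0.76 = 12500^0.76 = 1299
v^0.5 = 15600^0.5 = 124.9
g^-0.18 = 1.24^-0.18 = 0.9620
D = 1.65 × 1299 × 124.9 × 0.9620 = 2.575 × 10^5 m
   = 257.5 km

D ≈ 258 km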